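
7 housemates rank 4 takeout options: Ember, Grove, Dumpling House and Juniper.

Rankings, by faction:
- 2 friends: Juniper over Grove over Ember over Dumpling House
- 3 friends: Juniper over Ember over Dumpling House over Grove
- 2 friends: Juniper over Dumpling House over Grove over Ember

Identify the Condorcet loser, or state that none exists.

none

Pairwise majorities:
Ember vs Grove: Grove, 4–3.
Ember–Dumpling House: Ember 5–2.
Ember vs Juniper: 0 to 7, Juniper.
Grove vs Dumpling House: 2 to 5, Dumpling House.
Grove vs Juniper: Grove is ranked higher on 0 ballots, Juniper on 7. Juniper wins 7–0.
Dumpling House–Juniper: Juniper 7–0.
Each restaurant has at least one pairwise win (Ember beats Dumpling House; Grove beats Ember; Dumpling House beats Grove; Juniper beats Ember) — no Condorcet loser.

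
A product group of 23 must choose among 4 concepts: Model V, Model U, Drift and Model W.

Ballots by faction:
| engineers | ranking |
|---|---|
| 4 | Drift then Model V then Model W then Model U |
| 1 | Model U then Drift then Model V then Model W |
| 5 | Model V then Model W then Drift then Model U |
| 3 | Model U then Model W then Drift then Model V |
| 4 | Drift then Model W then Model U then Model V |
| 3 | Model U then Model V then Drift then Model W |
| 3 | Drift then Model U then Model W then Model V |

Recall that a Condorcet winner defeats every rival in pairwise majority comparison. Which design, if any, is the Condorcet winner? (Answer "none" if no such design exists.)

Pairwise majorities:
Model V vs Model U: Model U wins 14–9.
Model V–Drift: Drift 15–8.
Model V vs Model W: Model V wins 13–10.
Model U vs Drift: Drift wins 16–7.
Model U–Model W: Model W 13–10.
Drift–Model W: Drift 15–8.
Drift beats each of Model V, Model U, Model W — Drift is the Condorcet winner.

Drift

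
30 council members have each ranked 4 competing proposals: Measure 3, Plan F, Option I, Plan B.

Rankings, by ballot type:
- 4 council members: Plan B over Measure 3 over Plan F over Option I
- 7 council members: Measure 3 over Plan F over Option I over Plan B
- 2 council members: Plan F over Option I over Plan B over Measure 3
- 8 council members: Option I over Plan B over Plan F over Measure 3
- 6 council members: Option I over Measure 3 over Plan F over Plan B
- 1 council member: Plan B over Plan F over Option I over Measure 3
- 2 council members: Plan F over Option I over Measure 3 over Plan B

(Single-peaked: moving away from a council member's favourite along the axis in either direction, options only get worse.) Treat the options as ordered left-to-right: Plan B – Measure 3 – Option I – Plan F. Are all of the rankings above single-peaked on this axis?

Axis positions: Plan B=1, Measure 3=2, Option I=3, Plan F=4.
Ballot type 1: ranking walks positions 1-2-4-3; Plan F is ranked above Option I even though Option I lies between Plan F and the peak Plan B on the axis — preferences dip and rise again. Not single-peaked.
Ballot type 2: ranking walks positions 2-4-3-1; Plan F is ranked above Option I even though Option I lies between Plan F and the peak Measure 3 on the axis — preferences dip and rise again. Not single-peaked.
Ballot type 3: ranking walks positions 4-3-1-2; Plan B is ranked above Measure 3 even though Measure 3 lies between Plan B and the peak Plan F on the axis — preferences dip and rise again. Not single-peaked.
Ballot type 4: ranking walks positions 3-1-4-2; Plan B is ranked above Measure 3 even though Measure 3 lies between Plan B and the peak Option I on the axis — preferences dip and rise again. Not single-peaked.
Ballot type 5 (peak Option I at position 3): ranking walks positions 3-2-4-1, expanding outward from the peak — single-peaked.
Ballot type 6: ranking walks positions 1-4-3-2; Plan F is ranked above Measure 3 even though Measure 3 lies between Plan F and the peak Plan B on the axis — preferences dip and rise again. Not single-peaked.
Ballot type 7 (peak Plan F at position 4): ranking walks positions 4-3-2-1, expanding outward from the peak — single-peaked.
Ballot type 1 violates single-peakedness, so the profile is not single-peaked on this axis.

no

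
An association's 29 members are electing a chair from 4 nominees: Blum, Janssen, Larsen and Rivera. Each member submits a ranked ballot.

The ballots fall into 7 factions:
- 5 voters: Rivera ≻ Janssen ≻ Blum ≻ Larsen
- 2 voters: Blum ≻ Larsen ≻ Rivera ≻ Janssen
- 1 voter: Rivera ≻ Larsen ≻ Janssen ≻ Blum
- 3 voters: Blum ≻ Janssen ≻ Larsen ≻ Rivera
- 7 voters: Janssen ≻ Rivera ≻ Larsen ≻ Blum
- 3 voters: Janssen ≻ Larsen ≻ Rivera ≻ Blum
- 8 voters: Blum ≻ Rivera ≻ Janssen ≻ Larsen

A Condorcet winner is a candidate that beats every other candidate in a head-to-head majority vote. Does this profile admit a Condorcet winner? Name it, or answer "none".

Rivera

Head-to-head results (29 voters):
Blum–Janssen: Janssen 16–13.
Blum–Larsen: Blum 18–11.
Blum vs Rivera: Rivera wins 16–13.
Janssen–Larsen: Janssen 26–3.
Janssen–Rivera: Rivera 16–13.
Larsen vs Rivera: Rivera, 21–8.
Rivera defeats every rival head-to-head and is the Condorcet winner.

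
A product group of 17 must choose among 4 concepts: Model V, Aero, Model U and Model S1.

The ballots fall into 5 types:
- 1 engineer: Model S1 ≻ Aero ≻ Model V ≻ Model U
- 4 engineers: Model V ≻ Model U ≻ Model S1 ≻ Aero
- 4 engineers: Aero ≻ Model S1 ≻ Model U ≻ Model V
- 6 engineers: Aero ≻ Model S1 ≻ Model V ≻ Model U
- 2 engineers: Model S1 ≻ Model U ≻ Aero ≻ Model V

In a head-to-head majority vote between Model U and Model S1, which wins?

Ballots ranking Model U above Model S1: 4.
Ballots ranking Model S1 above Model U: 17 − 4 = 13.
Model S1 wins the head-to-head 13–4.

Model S1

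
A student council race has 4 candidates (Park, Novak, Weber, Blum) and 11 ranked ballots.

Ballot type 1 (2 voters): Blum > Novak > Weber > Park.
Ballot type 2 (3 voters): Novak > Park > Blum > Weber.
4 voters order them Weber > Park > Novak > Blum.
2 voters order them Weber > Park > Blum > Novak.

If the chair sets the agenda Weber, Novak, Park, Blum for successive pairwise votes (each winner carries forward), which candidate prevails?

Round 1: Weber vs Novak — 6–5, Weber advances.
Round 2: Weber vs Park — 8–3, Weber advances.
Round 3: Weber vs Blum — 6–5, Weber advances.
The agenda winner is Weber.

Weber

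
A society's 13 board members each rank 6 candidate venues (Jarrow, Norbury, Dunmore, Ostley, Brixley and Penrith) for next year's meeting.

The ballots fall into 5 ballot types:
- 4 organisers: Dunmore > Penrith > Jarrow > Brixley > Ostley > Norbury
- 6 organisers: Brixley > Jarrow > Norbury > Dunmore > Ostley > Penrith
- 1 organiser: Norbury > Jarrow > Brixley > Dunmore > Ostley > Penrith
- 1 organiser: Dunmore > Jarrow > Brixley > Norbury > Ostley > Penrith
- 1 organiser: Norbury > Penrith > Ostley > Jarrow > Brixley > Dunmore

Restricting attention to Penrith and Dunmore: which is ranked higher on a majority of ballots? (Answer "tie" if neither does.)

Dunmore

Ballots ranking Penrith above Dunmore: 1.
Ballots ranking Dunmore above Penrith: 13 − 1 = 12.
Dunmore wins the head-to-head 12–1.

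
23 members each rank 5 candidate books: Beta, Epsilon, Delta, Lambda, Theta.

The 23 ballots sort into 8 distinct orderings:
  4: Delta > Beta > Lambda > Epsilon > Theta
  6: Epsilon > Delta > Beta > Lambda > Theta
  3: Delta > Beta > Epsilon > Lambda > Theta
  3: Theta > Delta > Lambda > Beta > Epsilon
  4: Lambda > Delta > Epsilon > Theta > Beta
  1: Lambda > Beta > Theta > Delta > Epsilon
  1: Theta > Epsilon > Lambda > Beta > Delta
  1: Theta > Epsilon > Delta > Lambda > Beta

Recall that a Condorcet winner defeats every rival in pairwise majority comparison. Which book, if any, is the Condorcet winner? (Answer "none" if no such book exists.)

Head-to-head results (23 members):
Beta vs Epsilon: Beta preferred on 4+3+3+1 = 11 ballots; Epsilon wins 12–11.
Beta vs Delta: Beta preferred on 1+1 = 2 ballots; Delta wins 21–2.
Beta vs Lambda: 4+6+3 = 13 for Beta, 10 for Lambda — Beta by 13–10.
Beta vs Theta: Beta preferred on 4+6+3+1 = 14 ballots; Beta wins 14–9.
Epsilon vs Delta: Epsilon preferred on 6+1+1 = 8 ballots; Delta wins 15–8.
Epsilon vs Lambda: 6+3+1+1 = 11 for Epsilon, 12 for Lambda — Lambda by 12–11.
Epsilon vs Theta: 4+6+3+4 = 17 for Epsilon, 6 for Theta — Epsilon by 17–6.
Delta vs Lambda: Delta preferred on 4+6+3+3+1 = 17 ballots; Delta wins 17–6.
Delta vs Theta: Delta preferred on 4+6+3+4 = 17 ballots; Delta wins 17–6.
Lambda vs Theta: 18 to 5, Lambda.
Delta defeats every rival head-to-head and is the Condorcet winner.

Delta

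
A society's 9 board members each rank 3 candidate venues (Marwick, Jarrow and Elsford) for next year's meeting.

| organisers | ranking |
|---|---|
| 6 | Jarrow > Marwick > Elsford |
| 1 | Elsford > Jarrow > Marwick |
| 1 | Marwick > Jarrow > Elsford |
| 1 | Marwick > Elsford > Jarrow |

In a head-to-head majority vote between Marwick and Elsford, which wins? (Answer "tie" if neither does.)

Ballots ranking Marwick above Elsford: 6 + 1 + 1 = 8.
Ballots ranking Elsford above Marwick: 9 − 8 = 1.
Marwick wins the head-to-head 8–1.

Marwick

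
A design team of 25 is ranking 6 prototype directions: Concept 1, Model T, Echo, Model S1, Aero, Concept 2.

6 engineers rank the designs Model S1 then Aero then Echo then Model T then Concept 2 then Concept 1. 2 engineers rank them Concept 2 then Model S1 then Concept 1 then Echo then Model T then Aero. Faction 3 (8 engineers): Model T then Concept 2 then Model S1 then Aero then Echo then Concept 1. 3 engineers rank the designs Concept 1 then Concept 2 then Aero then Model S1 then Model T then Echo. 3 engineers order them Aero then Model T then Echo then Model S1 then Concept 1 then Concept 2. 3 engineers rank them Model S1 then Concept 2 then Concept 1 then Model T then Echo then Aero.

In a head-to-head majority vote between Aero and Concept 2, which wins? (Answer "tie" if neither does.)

Ballots ranking Aero above Concept 2: 6 + 3 = 9.
Ballots ranking Concept 2 above Aero: 25 − 9 = 16.
Concept 2 wins the head-to-head 16–9.

Concept 2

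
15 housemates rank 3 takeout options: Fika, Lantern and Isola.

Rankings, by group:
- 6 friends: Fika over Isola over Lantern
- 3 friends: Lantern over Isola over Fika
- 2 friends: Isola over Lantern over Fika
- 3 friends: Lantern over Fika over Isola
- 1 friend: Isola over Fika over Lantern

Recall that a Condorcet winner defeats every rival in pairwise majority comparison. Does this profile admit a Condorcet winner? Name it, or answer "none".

none

Check each pair by majority over 15 ballots:
Fika vs Lantern: 6+1 = 7 for Fika, 8 for Lantern — Lantern by 8–7.
Fika vs Isola: Fika wins 9–6.
Lantern–Isola: Isola 9–6.
Every restaurant loses at least once (Fika loses to Lantern; Lantern loses to Isola; Isola loses to Fika). The majority relation contains the cycle Fika > Isola > Lantern > Fika, so there is no Condorcet winner.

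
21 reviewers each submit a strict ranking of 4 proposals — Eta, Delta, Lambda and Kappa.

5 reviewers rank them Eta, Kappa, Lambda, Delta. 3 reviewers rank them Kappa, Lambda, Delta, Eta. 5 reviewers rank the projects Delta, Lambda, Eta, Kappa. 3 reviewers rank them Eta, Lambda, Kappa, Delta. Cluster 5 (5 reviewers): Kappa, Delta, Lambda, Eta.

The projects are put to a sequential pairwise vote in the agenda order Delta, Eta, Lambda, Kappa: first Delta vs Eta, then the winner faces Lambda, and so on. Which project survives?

Kappa

Round 1: Delta vs Eta — 13–8, Delta advances.
Round 2: Delta vs Lambda — 10–11, Lambda advances.
Round 3: Lambda vs Kappa — 8–13, Kappa advances.
The agenda winner is Kappa.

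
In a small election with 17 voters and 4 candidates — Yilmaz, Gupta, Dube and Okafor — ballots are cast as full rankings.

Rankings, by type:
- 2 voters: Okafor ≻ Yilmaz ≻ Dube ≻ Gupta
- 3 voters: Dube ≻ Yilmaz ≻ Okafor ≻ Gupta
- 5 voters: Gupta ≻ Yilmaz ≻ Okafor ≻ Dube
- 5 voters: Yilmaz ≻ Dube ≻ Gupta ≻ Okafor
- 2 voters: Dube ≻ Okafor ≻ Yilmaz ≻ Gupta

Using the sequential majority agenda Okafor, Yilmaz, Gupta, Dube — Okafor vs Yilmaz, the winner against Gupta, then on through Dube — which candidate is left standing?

Round 1: Okafor vs Yilmaz — 4–13, Yilmaz advances.
Round 2: Yilmaz vs Gupta — 12–5, Yilmaz advances.
Round 3: Yilmaz vs Dube — 12–5, Yilmaz advances.
The agenda winner is Yilmaz.

Yilmaz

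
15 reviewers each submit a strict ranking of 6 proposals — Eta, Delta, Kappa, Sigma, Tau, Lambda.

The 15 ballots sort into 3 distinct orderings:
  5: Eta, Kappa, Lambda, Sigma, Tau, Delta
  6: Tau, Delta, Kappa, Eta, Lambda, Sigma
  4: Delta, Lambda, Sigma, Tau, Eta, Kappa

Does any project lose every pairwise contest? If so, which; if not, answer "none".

Pairwise majorities:
Eta vs Delta: Delta wins 10–5.
Eta–Kappa: Eta 9–6.
Eta–Sigma: Eta 11–4.
Eta vs Tau: 5 for Eta, 10 for Tau — Tau by 10–5.
Eta–Lambda: Eta 11–4.
Delta vs Kappa: 10 to 5, Delta.
Delta vs Sigma: 10 to 5, Delta.
Delta–Tau: Tau 11–4.
Delta vs Lambda: Delta is ranked higher on 6+4 = 10 ballots, Lambda on 5. Delta wins 10–5.
Kappa vs Sigma: Kappa preferred on 5+6 = 11 ballots; Kappa wins 11–4.
Kappa–Tau: Tau 10–5.
Kappa vs Lambda: 5+6 = 11 for Kappa, 4 for Lambda — Kappa by 11–4.
Sigma–Tau: Sigma 9–6.
Sigma–Lambda: Lambda 15–0.
Tau vs Lambda: Lambda, 9–6.
Every project wins at least one matchup (Eta beats Kappa; Delta beats Eta; Kappa beats Sigma; Sigma beats Tau; Tau beats Eta; Lambda beats Sigma), so there is no Condorcet loser.

none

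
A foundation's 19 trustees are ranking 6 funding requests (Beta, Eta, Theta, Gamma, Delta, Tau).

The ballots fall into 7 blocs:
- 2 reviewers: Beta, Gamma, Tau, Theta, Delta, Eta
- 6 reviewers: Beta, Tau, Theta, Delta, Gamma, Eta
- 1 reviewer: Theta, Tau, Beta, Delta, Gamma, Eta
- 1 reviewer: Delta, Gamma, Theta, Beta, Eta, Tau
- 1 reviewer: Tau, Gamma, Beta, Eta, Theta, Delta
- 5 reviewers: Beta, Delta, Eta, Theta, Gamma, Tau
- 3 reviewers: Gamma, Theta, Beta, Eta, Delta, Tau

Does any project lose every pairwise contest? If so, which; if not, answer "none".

Head-to-head results (19 reviewers):
Beta vs Eta: Beta, 19–0.
Beta–Theta: Beta 14–5.
Beta vs Gamma: Beta, 14–5.
Beta vs Delta: 18 to 1, Beta.
Beta vs Tau: Beta, 17–2.
Eta vs Theta: 1+5 = 6 for Eta, 13 for Theta — Theta by 13–6.
Eta vs Gamma: 5 for Eta, 14 for Gamma — Gamma by 14–5.
Eta vs Delta: Delta, 15–4.
Eta vs Tau: Eta preferred on 1+5+3 = 9 ballots; Tau wins 10–9.
Theta–Gamma: Theta 12–7.
Theta vs Delta: 13 to 6, Theta.
Theta vs Tau: Theta is ranked higher on 1+1+5+3 = 10 ballots, Tau on 9. Theta wins 10–9.
Gamma vs Delta: 2+1+3 = 6 for Gamma, 13 for Delta — Delta by 13–6.
Gamma vs Tau: Gamma is ranked higher on 2+1+5+3 = 11 ballots, Tau on 8. Gamma wins 11–8.
Delta vs Tau: 1+5+3 = 9 for Delta, 10 for Tau — Tau by 10–9.
Eta loses to every other project — it is the Condorcet loser.

Eta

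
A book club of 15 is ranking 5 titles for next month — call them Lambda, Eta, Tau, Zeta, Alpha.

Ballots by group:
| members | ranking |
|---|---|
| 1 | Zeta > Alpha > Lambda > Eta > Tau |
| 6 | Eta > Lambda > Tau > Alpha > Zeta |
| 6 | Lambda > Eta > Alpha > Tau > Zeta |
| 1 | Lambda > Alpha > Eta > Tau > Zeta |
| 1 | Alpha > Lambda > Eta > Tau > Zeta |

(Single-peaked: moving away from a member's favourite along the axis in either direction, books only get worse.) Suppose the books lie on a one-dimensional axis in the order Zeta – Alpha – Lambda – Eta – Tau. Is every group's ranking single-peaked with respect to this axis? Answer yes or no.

yes

Axis positions: Zeta=1, Alpha=2, Lambda=3, Eta=4, Tau=5.
Group 1 (peak Zeta at position 1): ranking walks positions 1-2-3-4-5, expanding outward from the peak — single-peaked.
Group 2 (peak Eta at position 4): ranking walks positions 4-3-5-2-1, expanding outward from the peak — single-peaked.
Group 3 (peak Lambda at position 3): ranking walks positions 3-4-2-5-1, expanding outward from the peak — single-peaked.
Group 4 (peak Lambda at position 3): ranking walks positions 3-2-4-5-1, expanding outward from the peak — single-peaked.
Group 5 (peak Alpha at position 2): ranking walks positions 2-3-4-5-1, expanding outward from the peak — single-peaked.
Every ranking is single-peaked on this axis.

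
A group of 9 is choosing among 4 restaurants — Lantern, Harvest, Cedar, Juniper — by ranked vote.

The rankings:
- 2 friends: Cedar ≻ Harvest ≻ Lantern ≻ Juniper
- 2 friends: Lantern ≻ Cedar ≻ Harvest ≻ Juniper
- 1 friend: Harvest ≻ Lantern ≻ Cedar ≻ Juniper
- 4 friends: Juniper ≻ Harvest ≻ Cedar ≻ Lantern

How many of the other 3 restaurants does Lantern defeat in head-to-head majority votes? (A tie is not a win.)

Lantern against each rival (9 friends):
Lantern vs Harvest: 2 for Lantern, 7 for Harvest — Harvest by 7–2.
Lantern vs Cedar: Lantern preferred on 2+1 = 3 ballots; Cedar wins 6–3.
Lantern vs Juniper: 5 to 4, Lantern.
Lantern beats Juniper; loses to Harvest, Cedar — 1 pairwise win.

1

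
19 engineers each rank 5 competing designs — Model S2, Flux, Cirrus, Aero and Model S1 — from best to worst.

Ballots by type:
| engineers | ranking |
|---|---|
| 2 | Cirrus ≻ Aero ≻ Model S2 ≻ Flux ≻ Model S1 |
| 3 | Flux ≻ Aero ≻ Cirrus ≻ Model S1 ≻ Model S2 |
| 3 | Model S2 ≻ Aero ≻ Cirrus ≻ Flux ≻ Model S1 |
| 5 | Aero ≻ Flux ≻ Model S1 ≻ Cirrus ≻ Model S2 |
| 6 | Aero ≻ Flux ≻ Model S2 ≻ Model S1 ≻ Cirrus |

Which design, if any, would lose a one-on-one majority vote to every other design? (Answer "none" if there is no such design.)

none

Head-to-head results (19 engineers):
Model S2–Flux: Flux 14–5.
Model S2 vs Cirrus: Cirrus wins 10–9.
Model S2 vs Aero: Model S2 preferred on 3 ballots; Aero wins 16–3.
Model S2 vs Model S1: Model S2 wins 11–8.
Flux vs Cirrus: Flux preferred on 3+5+6 = 14 ballots; Flux wins 14–5.
Flux vs Aero: 3 for Flux, 16 for Aero — Aero by 16–3.
Flux vs Model S1: Flux preferred on 2+3+3+5+6 = 19 ballots; Flux wins 19–0.
Cirrus vs Aero: 2 to 17, Aero.
Cirrus vs Model S1: Model S1 wins 11–8.
Aero vs Model S1: Aero wins 19–0.
Each design has at least one pairwise win (Model S2 beats Model S1; Flux beats Model S2; Cirrus beats Model S2; Aero beats Model S2; Model S1 beats Cirrus) — no Condorcet loser.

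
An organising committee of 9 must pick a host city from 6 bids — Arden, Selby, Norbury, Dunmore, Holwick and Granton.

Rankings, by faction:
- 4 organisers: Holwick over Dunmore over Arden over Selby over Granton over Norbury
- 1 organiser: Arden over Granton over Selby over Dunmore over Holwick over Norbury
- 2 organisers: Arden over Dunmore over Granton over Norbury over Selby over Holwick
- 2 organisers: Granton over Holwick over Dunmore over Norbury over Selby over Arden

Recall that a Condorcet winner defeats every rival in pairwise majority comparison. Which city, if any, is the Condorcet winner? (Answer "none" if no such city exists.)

none

Check each pair by majority over 9 ballots:
Arden vs Selby: Arden, 7–2.
Arden vs Norbury: Arden, 7–2.
Arden–Dunmore: Dunmore 6–3.
Arden vs Holwick: Holwick wins 6–3.
Arden vs Granton: Arden, 7–2.
Selby vs Norbury: Selby, 5–4.
Selby vs Dunmore: Dunmore wins 8–1.
Selby vs Holwick: Holwick wins 6–3.
Selby vs Granton: Granton wins 5–4.
Norbury vs Dunmore: Dunmore, 9–0.
Norbury vs Holwick: Holwick, 7–2.
Norbury vs Granton: Granton, 9–0.
Dunmore–Holwick: Holwick 6–3.
Dunmore vs Granton: Dunmore wins 6–3.
Holwick vs Granton: Granton wins 5–4.
Every city loses at least once (Arden loses to Dunmore; Selby loses to Arden; Norbury loses to Arden; Dunmore loses to Holwick; Holwick loses to Granton; Granton loses to Arden). The majority relation contains the cycle Arden beats Granton beats Holwick beats Arden, so there is no Condorcet winner.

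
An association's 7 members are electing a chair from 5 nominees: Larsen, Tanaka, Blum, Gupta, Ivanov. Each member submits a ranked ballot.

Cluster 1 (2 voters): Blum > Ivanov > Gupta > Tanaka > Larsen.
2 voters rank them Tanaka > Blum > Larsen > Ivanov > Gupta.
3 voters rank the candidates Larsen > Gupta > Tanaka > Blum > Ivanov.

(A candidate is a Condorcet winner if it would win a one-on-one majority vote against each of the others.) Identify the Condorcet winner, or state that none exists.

Check each pair by majority over 7 ballots:
Larsen vs Tanaka: Tanaka, 4–3.
Larsen–Blum: Blum 4–3.
Larsen vs Gupta: Larsen, 5–2.
Larsen vs Ivanov: Larsen, 5–2.
Tanaka–Blum: Tanaka 5–2.
Tanaka–Gupta: Gupta 5–2.
Tanaka vs Ivanov: Tanaka, 5–2.
Blum vs Gupta: Blum, 4–3.
Blum vs Ivanov: Blum wins 7–0.
Gupta vs Ivanov: Ivanov, 4–3.
Each candidate drops at least one matchup (Larsen loses to Tanaka; Tanaka loses to Gupta; Blum loses to Tanaka; Gupta loses to Larsen; Ivanov loses to Larsen); the cycle Larsen → Gupta → Tanaka → Larsen rules out a Condorcet winner.

none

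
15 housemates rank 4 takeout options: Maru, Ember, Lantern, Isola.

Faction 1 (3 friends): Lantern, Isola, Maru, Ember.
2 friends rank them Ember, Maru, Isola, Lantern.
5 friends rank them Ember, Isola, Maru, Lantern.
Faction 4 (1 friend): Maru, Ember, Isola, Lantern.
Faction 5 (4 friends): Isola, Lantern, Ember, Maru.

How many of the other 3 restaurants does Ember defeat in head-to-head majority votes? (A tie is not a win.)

3

Ember against each rival (15 friends):
Ember vs Maru: 2+5+4 = 11 for Ember, 4 for Maru — Ember by 11–4.
Ember–Lantern: Ember 8–7.
Ember vs Isola: Ember, 8–7.
Ember beats Maru, Lantern, Isola — 3 pairwise wins.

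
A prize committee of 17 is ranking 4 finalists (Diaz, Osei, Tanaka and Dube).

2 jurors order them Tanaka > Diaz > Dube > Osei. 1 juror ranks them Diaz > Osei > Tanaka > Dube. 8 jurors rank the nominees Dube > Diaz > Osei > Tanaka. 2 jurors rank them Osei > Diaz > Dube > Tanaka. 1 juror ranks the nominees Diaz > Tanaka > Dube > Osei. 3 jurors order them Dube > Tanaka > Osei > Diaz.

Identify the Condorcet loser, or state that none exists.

Head-to-head results (17 jurors):
Diaz–Osei: Diaz 12–5.
Diaz vs Tanaka: 12 to 5, Diaz.
Diaz vs Dube: Diaz preferred on 2+1+2+1 = 6 ballots; Dube wins 11–6.
Osei vs Tanaka: Osei wins 11–6.
Osei vs Dube: Osei is ranked higher on 1+2 = 3 ballots, Dube on 14. Dube wins 14–3.
Tanaka vs Dube: Tanaka is ranked higher on 2+1+1 = 4 ballots, Dube on 13. Dube wins 13–4.
Tanaka loses to every other nominee — it is the Condorcet loser.

Tanaka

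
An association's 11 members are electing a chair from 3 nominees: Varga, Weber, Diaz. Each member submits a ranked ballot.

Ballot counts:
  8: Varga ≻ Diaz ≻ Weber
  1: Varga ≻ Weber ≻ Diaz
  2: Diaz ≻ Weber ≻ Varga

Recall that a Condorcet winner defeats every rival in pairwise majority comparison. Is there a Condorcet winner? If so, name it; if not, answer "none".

Head-to-head results (11 voters):
Varga vs Weber: Varga, 9–2.
Varga vs Diaz: Varga wins 9–2.
Weber vs Diaz: Diaz, 10–1.
Varga beats each of Weber, Diaz — Varga is the Condorcet winner.

Varga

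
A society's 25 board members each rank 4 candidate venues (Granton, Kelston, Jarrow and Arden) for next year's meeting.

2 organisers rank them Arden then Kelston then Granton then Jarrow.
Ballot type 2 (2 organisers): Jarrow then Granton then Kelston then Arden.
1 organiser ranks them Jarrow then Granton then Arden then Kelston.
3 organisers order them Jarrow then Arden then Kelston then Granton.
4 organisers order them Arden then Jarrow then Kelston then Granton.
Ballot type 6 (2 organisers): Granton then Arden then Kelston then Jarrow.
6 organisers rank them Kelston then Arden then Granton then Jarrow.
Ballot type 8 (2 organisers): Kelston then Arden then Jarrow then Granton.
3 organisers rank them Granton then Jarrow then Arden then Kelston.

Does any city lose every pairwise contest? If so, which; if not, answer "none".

Head-to-head results (25 organisers):
Granton vs Kelston: Kelston wins 17–8.
Granton vs Jarrow: Granton wins 13–12.
Granton–Arden: Arden 17–8.
Kelston vs Jarrow: Kelston is ranked higher on 2+2+6+2 = 12 ballots, Jarrow on 13. Jarrow wins 13–12.
Kelston vs Arden: Arden, 15–10.
Jarrow vs Arden: Arden wins 16–9.
Each city has at least one pairwise win (Granton beats Jarrow; Kelston beats Granton; Jarrow beats Kelston; Arden beats Granton) — no Condorcet loser.

none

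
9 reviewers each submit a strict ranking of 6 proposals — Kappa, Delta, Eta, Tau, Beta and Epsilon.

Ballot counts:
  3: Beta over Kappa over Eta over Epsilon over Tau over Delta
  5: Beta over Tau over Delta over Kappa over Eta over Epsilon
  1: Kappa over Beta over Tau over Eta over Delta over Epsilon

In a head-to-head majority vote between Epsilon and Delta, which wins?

Delta

Ballots ranking Epsilon above Delta: 3.
Ballots ranking Delta above Epsilon: 9 − 3 = 6.
Delta wins the head-to-head 6–3.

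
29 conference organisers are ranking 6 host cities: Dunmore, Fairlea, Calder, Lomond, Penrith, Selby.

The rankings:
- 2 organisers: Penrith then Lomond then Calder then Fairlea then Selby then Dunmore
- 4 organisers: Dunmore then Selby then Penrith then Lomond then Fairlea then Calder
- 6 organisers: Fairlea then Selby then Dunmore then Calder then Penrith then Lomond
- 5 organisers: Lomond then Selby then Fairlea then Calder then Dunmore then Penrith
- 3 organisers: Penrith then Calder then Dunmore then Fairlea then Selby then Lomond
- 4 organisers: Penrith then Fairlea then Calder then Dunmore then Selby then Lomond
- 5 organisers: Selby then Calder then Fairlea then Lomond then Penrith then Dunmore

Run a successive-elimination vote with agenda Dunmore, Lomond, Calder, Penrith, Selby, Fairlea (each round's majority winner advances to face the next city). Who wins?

Fairlea

Round 1: Dunmore vs Lomond — 17–12, Dunmore advances.
Round 2: Dunmore vs Calder — 10–19, Calder advances.
Round 3: Calder vs Penrith — 16–13, Calder advances.
Round 4: Calder vs Selby — 9–20, Selby advances.
Round 5: Selby vs Fairlea — 14–15, Fairlea advances.
The agenda winner is Fairlea.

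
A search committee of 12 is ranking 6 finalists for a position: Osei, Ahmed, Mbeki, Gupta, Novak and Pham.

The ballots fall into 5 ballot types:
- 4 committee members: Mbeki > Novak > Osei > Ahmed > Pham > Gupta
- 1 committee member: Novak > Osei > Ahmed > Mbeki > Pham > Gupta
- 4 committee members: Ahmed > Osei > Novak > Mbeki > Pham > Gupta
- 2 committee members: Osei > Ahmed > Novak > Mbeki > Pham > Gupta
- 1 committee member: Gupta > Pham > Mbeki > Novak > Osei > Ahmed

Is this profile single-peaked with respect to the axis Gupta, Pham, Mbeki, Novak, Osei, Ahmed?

yes

Axis positions: Gupta=1, Pham=2, Mbeki=3, Novak=4, Osei=5, Ahmed=6.
Ballot type 1 (peak Mbeki at position 3): ranking walks positions 3-4-5-6-2-1, expanding outward from the peak — single-peaked.
Ballot type 2 (peak Novak at position 4): ranking walks positions 4-5-6-3-2-1, expanding outward from the peak — single-peaked.
Ballot type 3 (peak Ahmed at position 6): ranking walks positions 6-5-4-3-2-1, expanding outward from the peak — single-peaked.
Ballot type 4 (peak Osei at position 5): ranking walks positions 5-6-4-3-2-1, expanding outward from the peak — single-peaked.
Ballot type 5 (peak Gupta at position 1): ranking walks positions 1-2-3-4-5-6, expanding outward from the peak — single-peaked.
Every ranking is single-peaked on this axis.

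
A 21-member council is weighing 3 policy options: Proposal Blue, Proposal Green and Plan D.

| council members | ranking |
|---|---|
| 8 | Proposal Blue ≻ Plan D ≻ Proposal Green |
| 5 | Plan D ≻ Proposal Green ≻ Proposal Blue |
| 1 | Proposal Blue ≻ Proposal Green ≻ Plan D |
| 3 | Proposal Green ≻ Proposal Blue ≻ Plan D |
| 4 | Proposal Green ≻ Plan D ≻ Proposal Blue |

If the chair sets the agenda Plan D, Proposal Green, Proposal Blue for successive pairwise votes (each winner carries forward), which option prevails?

Round 1: Plan D vs Proposal Green — 13–8, Plan D advances.
Round 2: Plan D vs Proposal Blue — 9–12, Proposal Blue advances.
The agenda winner is Proposal Blue.

Proposal Blue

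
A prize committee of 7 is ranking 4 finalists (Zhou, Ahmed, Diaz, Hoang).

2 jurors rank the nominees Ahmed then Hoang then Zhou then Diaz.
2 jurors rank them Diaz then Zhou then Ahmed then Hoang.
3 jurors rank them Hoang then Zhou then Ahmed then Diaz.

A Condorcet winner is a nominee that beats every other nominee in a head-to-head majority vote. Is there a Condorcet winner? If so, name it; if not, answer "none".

Head-to-head results (7 jurors):
Zhou vs Ahmed: Zhou preferred on 2+3 = 5 ballots; Zhou wins 5–2.
Zhou vs Diaz: Zhou is ranked higher on 2+3 = 5 ballots, Diaz on 2. Zhou wins 5–2.
Zhou vs Hoang: Hoang wins 5–2.
Ahmed–Diaz: Ahmed 5–2.
Ahmed vs Hoang: Ahmed preferred on 2+2 = 4 ballots; Ahmed wins 4–3.
Diaz–Hoang: Hoang 5–2.
Each nominee drops at least one matchup (Zhou loses to Hoang; Ahmed loses to Zhou; Diaz loses to Zhou; Hoang loses to Ahmed); the cycle Zhou beats Ahmed beats Hoang beats Zhou rules out a Condorcet winner.

none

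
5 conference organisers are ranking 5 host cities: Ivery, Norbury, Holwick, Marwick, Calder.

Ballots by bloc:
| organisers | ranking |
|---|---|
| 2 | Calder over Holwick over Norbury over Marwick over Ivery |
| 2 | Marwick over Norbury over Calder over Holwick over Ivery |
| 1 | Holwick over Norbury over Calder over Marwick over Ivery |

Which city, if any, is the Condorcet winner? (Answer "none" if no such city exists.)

Pairwise majorities:
Ivery–Norbury: Norbury 5–0.
Ivery vs Holwick: Holwick, 5–0.
Ivery–Marwick: Marwick 5–0.
Ivery vs Calder: Calder, 5–0.
Norbury vs Holwick: Holwick wins 3–2.
Norbury vs Marwick: Norbury wins 3–2.
Norbury vs Calder: Norbury, 3–2.
Holwick vs Marwick: Holwick wins 3–2.
Holwick vs Calder: Calder, 4–1.
Marwick vs Calder: Calder wins 3–2.
Every city loses at least once (Ivery loses to Norbury; Norbury loses to Holwick; Holwick loses to Calder; Marwick loses to Norbury; Calder loses to Norbury). The majority relation contains the cycle Norbury → Calder → Holwick → Norbury, so there is no Condorcet winner.

none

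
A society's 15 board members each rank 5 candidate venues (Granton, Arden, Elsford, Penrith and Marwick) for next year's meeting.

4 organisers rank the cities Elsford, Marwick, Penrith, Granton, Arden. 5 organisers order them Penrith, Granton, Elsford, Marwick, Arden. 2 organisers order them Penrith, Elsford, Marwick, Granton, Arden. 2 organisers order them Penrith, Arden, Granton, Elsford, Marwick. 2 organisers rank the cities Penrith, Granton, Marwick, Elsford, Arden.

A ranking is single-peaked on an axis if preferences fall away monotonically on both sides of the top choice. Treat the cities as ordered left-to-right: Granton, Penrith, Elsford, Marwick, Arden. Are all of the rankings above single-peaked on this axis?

Axis positions: Granton=1, Penrith=2, Elsford=3, Marwick=4, Arden=5.
Faction 1 (peak Elsford at position 3): ranking walks positions 3-4-2-1-5, expanding outward from the peak — single-peaked.
Faction 2 (peak Penrith at position 2): ranking walks positions 2-1-3-4-5, expanding outward from the peak — single-peaked.
Faction 3 (peak Penrith at position 2): ranking walks positions 2-3-4-1-5, expanding outward from the peak — single-peaked.
Faction 4: ranking walks positions 2-5-1-3-4; Arden is ranked above Elsford even though Elsford lies between Arden and the peak Penrith on the axis — preferences dip and rise again. Not single-peaked.
Faction 5: ranking walks positions 2-1-4-3-5; Marwick is ranked above Elsford even though Elsford lies between Marwick and the peak Penrith on the axis — preferences dip and rise again. Not single-peaked.
Faction 4 violates single-peakedness, so the profile is not single-peaked on this axis.

no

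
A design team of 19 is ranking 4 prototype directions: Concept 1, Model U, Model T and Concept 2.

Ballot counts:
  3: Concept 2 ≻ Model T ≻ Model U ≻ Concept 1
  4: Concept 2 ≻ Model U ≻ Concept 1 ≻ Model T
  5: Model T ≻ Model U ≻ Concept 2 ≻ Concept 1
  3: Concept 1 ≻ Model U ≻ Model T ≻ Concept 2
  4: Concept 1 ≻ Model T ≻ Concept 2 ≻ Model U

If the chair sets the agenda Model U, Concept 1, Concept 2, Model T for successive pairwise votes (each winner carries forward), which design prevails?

Round 1: Model U vs Concept 1 — 12–7, Model U advances.
Round 2: Model U vs Concept 2 — 8–11, Concept 2 advances.
Round 3: Concept 2 vs Model T — 7–12, Model T advances.
Model T survives the agenda.

Model T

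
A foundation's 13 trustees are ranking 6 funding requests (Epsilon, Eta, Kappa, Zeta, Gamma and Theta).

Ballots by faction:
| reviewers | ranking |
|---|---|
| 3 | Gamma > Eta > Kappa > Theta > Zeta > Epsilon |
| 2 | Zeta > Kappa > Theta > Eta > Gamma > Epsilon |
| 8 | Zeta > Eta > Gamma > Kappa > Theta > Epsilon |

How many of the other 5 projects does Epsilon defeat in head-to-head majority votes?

0

Epsilon against each rival (13 reviewers):
Epsilon vs Eta: Epsilon preferred on 0 ballots; Eta wins 13–0.
Epsilon vs Kappa: Kappa, 13–0.
Epsilon vs Zeta: Epsilon is ranked higher on 0 ballots, Zeta on 13. Zeta wins 13–0.
Epsilon vs Gamma: Gamma, 13–0.
Epsilon vs Theta: 0 to 13, Theta.
Epsilon beats no one; loses to Eta, Kappa, Zeta, Gamma, Theta — 0 pairwise wins.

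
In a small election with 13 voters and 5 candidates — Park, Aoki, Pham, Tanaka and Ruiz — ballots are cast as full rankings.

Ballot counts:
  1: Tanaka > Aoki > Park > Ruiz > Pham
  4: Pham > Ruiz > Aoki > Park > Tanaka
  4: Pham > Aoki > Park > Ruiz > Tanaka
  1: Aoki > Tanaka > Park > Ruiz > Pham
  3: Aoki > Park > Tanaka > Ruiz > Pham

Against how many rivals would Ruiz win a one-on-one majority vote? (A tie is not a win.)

1

Ruiz against each rival (13 voters):
Ruiz vs Park: 4 to 9, Park.
Ruiz vs Aoki: 4 for Ruiz, 9 for Aoki — Aoki by 9–4.
Ruiz–Pham: Pham 8–5.
Ruiz vs Tanaka: Ruiz is ranked higher on 4+4 = 8 ballots, Tanaka on 5. Ruiz wins 8–5.
Ruiz beats Tanaka; loses to Park, Aoki, Pham — 1 pairwise win.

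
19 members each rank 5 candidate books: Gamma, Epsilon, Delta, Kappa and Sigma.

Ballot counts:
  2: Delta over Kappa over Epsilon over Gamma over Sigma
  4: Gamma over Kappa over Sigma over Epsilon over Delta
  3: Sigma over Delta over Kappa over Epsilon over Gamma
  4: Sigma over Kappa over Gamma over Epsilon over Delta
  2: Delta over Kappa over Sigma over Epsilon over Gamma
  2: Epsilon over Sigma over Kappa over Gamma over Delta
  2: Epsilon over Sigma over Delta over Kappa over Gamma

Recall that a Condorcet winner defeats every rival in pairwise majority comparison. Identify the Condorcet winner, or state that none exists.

Pairwise majorities:
Gamma vs Epsilon: Epsilon wins 11–8.
Gamma–Delta: Gamma 10–9.
Gamma–Kappa: Kappa 15–4.
Gamma vs Sigma: Sigma wins 13–6.
Epsilon vs Delta: 4+4+2+2 = 12 for Epsilon, 7 for Delta — Epsilon by 12–7.
Epsilon vs Kappa: Kappa wins 15–4.
Epsilon vs Sigma: Sigma, 13–6.
Delta vs Kappa: 2+3+2+2 = 9 for Delta, 10 for Kappa — Kappa by 10–9.
Delta vs Sigma: 4 to 15, Sigma.
Kappa vs Sigma: Kappa is ranked higher on 2+4+2 = 8 ballots, Sigma on 11. Sigma wins 11–8.
Only Sigma has no losses; Sigma is the Condorcet winner.

Sigma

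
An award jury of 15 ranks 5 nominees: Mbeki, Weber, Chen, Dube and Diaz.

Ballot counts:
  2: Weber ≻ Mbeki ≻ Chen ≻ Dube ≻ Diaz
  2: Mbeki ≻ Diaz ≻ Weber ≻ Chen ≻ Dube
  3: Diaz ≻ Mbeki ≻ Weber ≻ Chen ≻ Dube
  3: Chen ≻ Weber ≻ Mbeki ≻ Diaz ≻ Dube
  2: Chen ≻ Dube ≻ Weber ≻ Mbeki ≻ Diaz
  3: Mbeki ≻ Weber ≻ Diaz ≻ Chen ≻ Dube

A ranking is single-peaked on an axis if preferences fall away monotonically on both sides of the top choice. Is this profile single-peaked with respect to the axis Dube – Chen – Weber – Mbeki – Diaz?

yes

Axis positions: Dube=1, Chen=2, Weber=3, Mbeki=4, Diaz=5.
Bloc 1 (peak Weber at position 3): ranking walks positions 3-4-2-1-5, expanding outward from the peak — single-peaked.
Bloc 2 (peak Mbeki at position 4): ranking walks positions 4-5-3-2-1, expanding outward from the peak — single-peaked.
Bloc 3 (peak Diaz at position 5): ranking walks positions 5-4-3-2-1, expanding outward from the peak — single-peaked.
Bloc 4 (peak Chen at position 2): ranking walks positions 2-3-4-5-1, expanding outward from the peak — single-peaked.
Bloc 5 (peak Chen at position 2): ranking walks positions 2-1-3-4-5, expanding outward from the peak — single-peaked.
Bloc 6 (peak Mbeki at position 4): ranking walks positions 4-3-5-2-1, expanding outward from the peak — single-peaked.
Every ranking is single-peaked on this axis.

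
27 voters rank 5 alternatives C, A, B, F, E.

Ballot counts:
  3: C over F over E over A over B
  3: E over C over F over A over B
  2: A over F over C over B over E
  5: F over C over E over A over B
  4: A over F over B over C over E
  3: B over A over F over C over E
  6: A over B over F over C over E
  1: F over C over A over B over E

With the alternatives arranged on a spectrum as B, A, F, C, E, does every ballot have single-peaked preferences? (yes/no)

Axis positions: B=1, A=2, F=3, C=4, E=5.
Group 1 (peak C at position 4): ranking walks positions 4-3-5-2-1, expanding outward from the peak — single-peaked.
Group 2 (peak E at position 5): ranking walks positions 5-4-3-2-1, expanding outward from the peak — single-peaked.
Group 3 (peak A at position 2): ranking walks positions 2-3-4-1-5, expanding outward from the peak — single-peaked.
Group 4 (peak F at position 3): ranking walks positions 3-4-5-2-1, expanding outward from the peak — single-peaked.
Group 5 (peak A at position 2): ranking walks positions 2-3-1-4-5, expanding outward from the peak — single-peaked.
Group 6 (peak B at position 1): ranking walks positions 1-2-3-4-5, expanding outward from the peak — single-peaked.
Group 7 (peak A at position 2): ranking walks positions 2-1-3-4-5, expanding outward from the peak — single-peaked.
Group 8 (peak F at position 3): ranking walks positions 3-4-2-1-5, expanding outward from the peak — single-peaked.
Every ranking is single-peaked on this axis.

yes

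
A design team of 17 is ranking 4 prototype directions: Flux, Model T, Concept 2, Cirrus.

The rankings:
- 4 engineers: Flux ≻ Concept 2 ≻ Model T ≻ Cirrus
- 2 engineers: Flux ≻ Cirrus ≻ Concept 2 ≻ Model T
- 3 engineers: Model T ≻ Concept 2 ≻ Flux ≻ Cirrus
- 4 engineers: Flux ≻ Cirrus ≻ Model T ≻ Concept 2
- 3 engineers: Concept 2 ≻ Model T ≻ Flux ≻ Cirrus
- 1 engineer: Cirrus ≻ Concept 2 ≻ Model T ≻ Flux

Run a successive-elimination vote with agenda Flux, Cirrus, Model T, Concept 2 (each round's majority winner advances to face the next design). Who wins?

Flux

Round 1: Flux vs Cirrus — 16–1, Flux advances.
Round 2: Flux vs Model T — 10–7, Flux advances.
Round 3: Flux vs Concept 2 — 10–7, Flux advances.
The agenda winner is Flux.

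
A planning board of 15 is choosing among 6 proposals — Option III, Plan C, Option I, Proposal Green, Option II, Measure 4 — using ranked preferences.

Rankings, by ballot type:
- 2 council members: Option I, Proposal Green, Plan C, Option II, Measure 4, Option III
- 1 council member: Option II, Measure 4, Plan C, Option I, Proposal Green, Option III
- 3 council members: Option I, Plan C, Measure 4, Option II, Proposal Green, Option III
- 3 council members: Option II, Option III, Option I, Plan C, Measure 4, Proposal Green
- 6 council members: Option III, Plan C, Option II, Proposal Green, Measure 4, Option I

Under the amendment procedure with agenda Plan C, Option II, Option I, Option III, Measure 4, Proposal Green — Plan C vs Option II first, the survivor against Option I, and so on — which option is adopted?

Option III

Round 1: Plan C vs Option II — 11–4, Plan C advances.
Round 2: Plan C vs Option I — 7–8, Option I advances.
Round 3: Option I vs Option III — 6–9, Option III advances.
Round 4: Option III vs Measure 4 — 9–6, Option III advances.
Round 5: Option III vs Proposal Green — 9–6, Option III advances.
The agenda winner is Option III.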